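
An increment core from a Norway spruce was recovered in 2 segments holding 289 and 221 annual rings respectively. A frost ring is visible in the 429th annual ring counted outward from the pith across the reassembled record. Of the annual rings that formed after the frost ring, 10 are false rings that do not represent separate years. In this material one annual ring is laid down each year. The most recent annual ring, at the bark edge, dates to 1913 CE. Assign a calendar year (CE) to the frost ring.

1842 CE

Total annual rings = 289 + 221 = 510.
Between annual ring 429 and the bark edge there are 510 − 429 = 81 annual rings.
Removing the 10 false annual rings leaves 81 − 10 = 71 true annual rings beyond the frost ring.
Counting back 71 years from 1913 CE places the frost ring in 1913 − 71 = 1842 CE.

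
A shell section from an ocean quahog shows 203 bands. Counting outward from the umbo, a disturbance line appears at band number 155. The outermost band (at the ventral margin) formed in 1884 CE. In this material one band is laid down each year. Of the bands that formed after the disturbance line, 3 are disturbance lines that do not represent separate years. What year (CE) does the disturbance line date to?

Between band 155 and the ventral margin there are 203 − 155 = 48 bands.
48 − 3 false = 45 true bands after the disturbance line.
Counting back 45 years from 1884 CE places the disturbance line in 1884 − 45 = 1839 CE.

1839 CE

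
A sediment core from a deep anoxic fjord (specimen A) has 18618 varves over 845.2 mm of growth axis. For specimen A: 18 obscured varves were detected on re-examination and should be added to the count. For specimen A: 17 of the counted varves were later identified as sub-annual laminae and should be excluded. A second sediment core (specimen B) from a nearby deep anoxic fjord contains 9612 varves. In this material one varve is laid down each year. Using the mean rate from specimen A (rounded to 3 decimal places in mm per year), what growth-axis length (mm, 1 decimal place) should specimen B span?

432.5 mm

Specimen A: adjusted count: 18618 − 17 + 18 = 18619 varves.
A: Mean rate = 845.2 mm / 18619 years ≈ 0.045 mm/year.
Length of B = 0.045 × 9612 = 432.5 mm.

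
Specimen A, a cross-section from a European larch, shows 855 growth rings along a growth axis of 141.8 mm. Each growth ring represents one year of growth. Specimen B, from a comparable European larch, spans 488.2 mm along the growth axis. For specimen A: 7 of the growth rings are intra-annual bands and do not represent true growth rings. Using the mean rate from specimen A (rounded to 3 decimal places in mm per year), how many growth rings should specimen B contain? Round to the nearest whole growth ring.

2923 growth rings

Specimen A: true growth ring count = 855 − 7 = 848.
A: Mean rate = 141.8 mm / 848 years ≈ 0.167 mm/year.
Specimen B: 488.2 mm / 0.167 mm per year = 2923.35 years ≈ 2923 growth rings.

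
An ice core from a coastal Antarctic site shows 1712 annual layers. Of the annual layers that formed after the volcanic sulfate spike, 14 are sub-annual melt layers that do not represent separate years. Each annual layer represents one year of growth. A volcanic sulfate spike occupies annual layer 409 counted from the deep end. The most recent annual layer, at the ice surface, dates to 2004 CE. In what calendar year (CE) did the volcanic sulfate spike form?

715 CE

Between annual layer 409 and the ice surface there are 1712 − 409 = 1303 annual layers.
Removing the 14 false annual layers leaves 1303 − 14 = 1289 true annual layers beyond the volcanic sulfate spike.
The annual layer at the ice surface is 2004 CE, so the volcanic sulfate spike dates to 2004 − 1289 = 715 CE.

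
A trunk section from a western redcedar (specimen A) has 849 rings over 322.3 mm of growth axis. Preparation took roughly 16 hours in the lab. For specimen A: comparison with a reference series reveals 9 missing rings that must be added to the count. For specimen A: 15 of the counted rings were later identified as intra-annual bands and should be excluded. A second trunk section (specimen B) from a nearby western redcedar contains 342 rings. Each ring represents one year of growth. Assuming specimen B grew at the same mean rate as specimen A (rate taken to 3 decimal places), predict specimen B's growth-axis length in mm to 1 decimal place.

130.6 mm

Specimen A: true ring count = 849 − 15 + 9 = 843.
A: Extension rate ≈ 322.3 / 843 = 0.382 mm/year.
B's length ≈ 0.382 × 342 = 130.6 mm.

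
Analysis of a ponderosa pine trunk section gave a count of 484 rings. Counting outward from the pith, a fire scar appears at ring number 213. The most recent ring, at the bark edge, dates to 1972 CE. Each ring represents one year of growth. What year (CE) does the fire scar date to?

484 − 213 = 271 rings lie beyond the fire scar toward the bark edge.
Counting back 271 years from 1972 CE places the fire scar in 1972 − 271 = 1701 CE.

1701 CE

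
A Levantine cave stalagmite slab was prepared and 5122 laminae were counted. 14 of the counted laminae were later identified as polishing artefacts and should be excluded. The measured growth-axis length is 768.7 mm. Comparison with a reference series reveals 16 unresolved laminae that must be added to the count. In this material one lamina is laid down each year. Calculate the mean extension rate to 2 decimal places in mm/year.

After corrections the count is 5122 − 14 + 16 = 5124 laminae.
Mean rate = 768.7 mm / 5124 years ≈ 0.15 mm/year.

0.15 mm/year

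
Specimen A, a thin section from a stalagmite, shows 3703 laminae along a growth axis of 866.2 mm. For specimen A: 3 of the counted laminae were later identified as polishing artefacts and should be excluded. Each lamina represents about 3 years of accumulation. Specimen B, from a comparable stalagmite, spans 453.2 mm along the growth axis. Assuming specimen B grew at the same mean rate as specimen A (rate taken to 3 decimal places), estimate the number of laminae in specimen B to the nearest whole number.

1937 laminae

Specimen A: adjusted count: 3703 − 3 = 3700 laminae.
Specimen A: 3700 laminae at 3 years each span 3700 × 3 = 11100 years.
A: Extension rate ≈ 866.2 / 11100 = 0.078 mm/yr.
Specimen B: 453.2 mm / 0.078 mm per year = 5810.26 years; at 3 years per lamina that is 5810.26 / 3 ≈ 1937 laminae.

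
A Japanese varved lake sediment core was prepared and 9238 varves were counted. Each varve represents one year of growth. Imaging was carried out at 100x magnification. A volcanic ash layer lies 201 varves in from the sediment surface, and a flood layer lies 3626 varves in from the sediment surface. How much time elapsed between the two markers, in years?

Separation: 3626 − 201 = 3425 varves.
One varve per year makes the interval 3425 years.

3425 years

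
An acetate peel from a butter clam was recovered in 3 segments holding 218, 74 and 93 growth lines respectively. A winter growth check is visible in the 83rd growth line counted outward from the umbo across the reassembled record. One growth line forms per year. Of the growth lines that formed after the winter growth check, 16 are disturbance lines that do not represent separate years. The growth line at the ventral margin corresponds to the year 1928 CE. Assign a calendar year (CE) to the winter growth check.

1642 CE

Total growth lines = 218 + 74 + 93 = 385.
Between growth line 83 and the ventral margin there are 385 − 83 = 302 growth lines.
302 − 16 false = 286 true growth lines after the winter growth check.
The growth line at the ventral margin is 1928 CE, so the winter growth check dates to 1928 − 286 = 1642 CE.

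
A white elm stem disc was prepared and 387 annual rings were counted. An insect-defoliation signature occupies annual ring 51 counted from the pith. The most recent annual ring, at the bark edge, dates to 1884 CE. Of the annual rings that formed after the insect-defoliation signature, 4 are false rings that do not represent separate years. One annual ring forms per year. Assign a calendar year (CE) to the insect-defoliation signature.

The insect-defoliation signature sits at annual ring 51 from the pith, so 387 − 51 = 336 annual rings formed after it.
Excluding 4 false annual rings: 336 − 4 = 332.
Counting back 332 years from 1884 CE places the insect-defoliation signature in 1884 − 332 = 1552 CE.

1552 CE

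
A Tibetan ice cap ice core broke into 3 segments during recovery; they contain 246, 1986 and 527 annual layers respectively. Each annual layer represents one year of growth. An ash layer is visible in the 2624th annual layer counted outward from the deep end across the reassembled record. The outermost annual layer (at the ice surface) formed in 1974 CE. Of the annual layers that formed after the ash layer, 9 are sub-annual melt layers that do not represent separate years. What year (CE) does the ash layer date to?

1848 CE

Total annual layers = 246 + 1986 + 527 = 2759.
2759 − 2624 = 135 annual layers lie beyond the ash layer toward the ice surface.
Removing the 9 false annual layers leaves 135 − 9 = 126 true annual layers beyond the ash layer.
Counting back 126 years from 1974 CE places the ash layer in 1974 − 126 = 1848 CE.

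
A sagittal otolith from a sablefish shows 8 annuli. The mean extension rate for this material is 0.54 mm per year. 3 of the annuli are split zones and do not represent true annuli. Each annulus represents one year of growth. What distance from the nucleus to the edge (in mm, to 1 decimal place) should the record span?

Correcting the raw count gives 8 − 3 = 5 true annuli.
Length ≈ 0.54 × 5 = 2.7 mm.

2.7 mm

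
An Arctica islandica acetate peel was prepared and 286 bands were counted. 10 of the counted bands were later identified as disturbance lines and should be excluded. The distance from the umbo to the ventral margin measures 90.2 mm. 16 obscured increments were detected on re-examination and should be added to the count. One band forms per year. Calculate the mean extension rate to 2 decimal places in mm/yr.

0.31 mm/yr

Correcting the raw count gives 286 − 10 + 16 = 292 true bands.
90.2 mm over 292 years gives 90.2 / 292 ≈ 0.31 mm/yr.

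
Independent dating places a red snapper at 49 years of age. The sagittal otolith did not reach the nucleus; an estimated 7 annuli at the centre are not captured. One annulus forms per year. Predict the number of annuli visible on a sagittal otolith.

42 annuli

At one annulus per year, 49 years correspond to 49 annuli.
49 − 7 missed = 42 annuli expected in the prepared section.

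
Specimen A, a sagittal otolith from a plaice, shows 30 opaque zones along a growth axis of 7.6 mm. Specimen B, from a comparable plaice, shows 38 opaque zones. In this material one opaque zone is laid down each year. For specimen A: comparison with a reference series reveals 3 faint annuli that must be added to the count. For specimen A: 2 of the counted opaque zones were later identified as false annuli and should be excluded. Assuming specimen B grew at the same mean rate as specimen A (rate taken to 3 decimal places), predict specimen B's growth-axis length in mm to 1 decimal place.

9.3 mm

Specimen A: true opaque zone count = 30 − 2 + 3 = 31.
A: 7.6 mm over 31 years gives 7.6 / 31 ≈ 0.245 mm per year.
B's length ≈ 0.245 × 38 = 9.3 mm.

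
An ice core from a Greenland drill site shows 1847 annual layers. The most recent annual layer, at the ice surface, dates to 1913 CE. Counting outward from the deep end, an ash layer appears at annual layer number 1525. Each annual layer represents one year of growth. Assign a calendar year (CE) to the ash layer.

1847 − 1525 = 322 annual layers lie beyond the ash layer toward the ice surface.
The annual layer at the ice surface is 1913 CE, so the ash layer dates to 1913 − 322 = 1591 CE.

1591 CE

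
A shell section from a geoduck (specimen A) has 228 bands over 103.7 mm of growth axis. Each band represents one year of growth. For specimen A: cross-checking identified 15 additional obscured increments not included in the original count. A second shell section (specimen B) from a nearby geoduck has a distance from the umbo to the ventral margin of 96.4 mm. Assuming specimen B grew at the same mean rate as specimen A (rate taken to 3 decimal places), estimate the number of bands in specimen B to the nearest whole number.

Specimen A: after corrections the count is 228 + 15 = 243 bands.
A: Extension rate ≈ 103.7 / 243 = 0.427 mm/year.
Specimen B: 96.4 mm / 0.427 mm per year = 225.76 years ≈ 226 bands.

226 bands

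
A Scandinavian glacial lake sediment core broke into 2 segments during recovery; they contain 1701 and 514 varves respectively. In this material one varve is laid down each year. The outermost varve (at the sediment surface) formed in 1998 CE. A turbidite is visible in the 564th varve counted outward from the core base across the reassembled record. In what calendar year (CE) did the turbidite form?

347 CE

Total varves = 1701 + 514 = 2215.
2215 − 564 = 1651 varves lie beyond the turbidite toward the sediment surface.
Counting back 1651 years from 1998 CE places the turbidite in 1998 − 1651 = 347 CE.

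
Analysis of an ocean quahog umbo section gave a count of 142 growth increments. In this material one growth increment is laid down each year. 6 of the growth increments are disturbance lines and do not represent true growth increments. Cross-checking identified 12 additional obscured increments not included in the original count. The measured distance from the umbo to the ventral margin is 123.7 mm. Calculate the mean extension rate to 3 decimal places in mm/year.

Correcting the raw count gives 142 − 6 + 12 = 148 true growth increments.
Extension rate ≈ 123.7 / 148 = 0.836 mm/year.

0.836 mm/year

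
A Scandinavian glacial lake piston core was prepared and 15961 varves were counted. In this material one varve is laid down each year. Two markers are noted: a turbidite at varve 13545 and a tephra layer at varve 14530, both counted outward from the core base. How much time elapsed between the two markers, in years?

985 years

The two markers are separated by 14530 − 13545 = 985 varves.
At one varve per year, 985 years elapsed between them.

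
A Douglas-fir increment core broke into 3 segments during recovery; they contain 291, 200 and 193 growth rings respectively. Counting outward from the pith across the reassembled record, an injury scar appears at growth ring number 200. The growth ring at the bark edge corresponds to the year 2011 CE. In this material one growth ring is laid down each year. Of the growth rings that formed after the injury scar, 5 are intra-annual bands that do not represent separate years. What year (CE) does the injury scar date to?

Total growth rings = 291 + 200 + 193 = 684.
684 − 200 = 484 growth rings lie beyond the injury scar toward the bark edge.
Excluding 5 false growth rings: 484 − 5 = 479.
Counting back 479 years from 2011 CE places the injury scar in 2011 − 479 = 1532 CE.

1532 CE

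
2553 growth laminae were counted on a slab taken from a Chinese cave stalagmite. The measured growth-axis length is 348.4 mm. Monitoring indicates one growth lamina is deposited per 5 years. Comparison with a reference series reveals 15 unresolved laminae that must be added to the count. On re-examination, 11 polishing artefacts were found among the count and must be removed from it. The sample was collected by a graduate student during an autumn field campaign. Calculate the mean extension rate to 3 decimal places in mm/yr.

0.027 mm/yr

After corrections the count is 2553 − 11 + 15 = 2557 growth laminae.
At 5 years per growth lamina, 2557 × 5 = 12785 years.
348.4 mm over 12785 years gives 348.4 / 12785 ≈ 0.027 mm/yr.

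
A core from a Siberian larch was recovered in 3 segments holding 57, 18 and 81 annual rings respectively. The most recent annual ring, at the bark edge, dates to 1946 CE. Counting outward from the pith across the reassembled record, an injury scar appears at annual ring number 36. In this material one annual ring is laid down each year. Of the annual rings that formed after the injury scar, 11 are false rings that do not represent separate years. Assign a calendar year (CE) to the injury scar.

Total annual rings = 57 + 18 + 81 = 156.
Between annual ring 36 and the bark edge there are 156 − 36 = 120 annual rings.
120 − 11 false = 109 true annual rings after the injury scar.
Counting back 109 years from 1946 CE places the injury scar in 1946 − 109 = 1837 CE.

1837 CE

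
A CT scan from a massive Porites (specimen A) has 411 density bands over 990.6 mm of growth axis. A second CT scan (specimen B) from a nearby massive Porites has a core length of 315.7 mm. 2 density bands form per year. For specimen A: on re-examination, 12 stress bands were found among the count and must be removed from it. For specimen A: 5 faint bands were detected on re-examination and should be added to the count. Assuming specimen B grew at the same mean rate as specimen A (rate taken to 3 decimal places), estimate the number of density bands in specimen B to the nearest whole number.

Specimen A: correcting the raw count gives 411 − 12 + 5 = 404 true density bands.
Specimen A: dividing by 2 density bands per year: 404 / 2 = 202 years.
A: Mean rate = 990.6 mm / 202 years ≈ 4.904 mm/yr.
Specimen B: 315.7 mm / 4.904 mm per year = 64.38 years; at 2 density bands per year that is 64.38 × 2 ≈ 129 density bands.

129 density bands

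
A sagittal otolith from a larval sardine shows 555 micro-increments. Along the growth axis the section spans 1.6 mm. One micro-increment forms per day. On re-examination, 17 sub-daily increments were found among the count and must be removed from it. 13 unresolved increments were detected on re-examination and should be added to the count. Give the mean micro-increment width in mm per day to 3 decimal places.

0.003 mm per day

After corrections the count is 555 − 17 + 13 = 551 micro-increments.
Mean rate = 1.6 mm / 551 days ≈ 0.003 mm per day.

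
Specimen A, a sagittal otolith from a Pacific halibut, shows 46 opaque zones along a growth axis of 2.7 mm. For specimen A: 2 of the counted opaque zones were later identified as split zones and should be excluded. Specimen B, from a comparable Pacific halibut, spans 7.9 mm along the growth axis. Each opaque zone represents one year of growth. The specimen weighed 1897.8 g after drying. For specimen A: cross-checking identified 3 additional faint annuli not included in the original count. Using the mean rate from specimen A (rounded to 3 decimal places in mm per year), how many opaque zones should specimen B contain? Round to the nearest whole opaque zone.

139 opaque zones

Specimen A: after corrections the count is 46 − 2 + 3 = 47 opaque zones.
A: 2.7 mm over 47 years gives 2.7 / 47 ≈ 0.057 mm/yr.
B spans 7.9 / 0.057 = 138.60 years ≈ 139 opaque zones.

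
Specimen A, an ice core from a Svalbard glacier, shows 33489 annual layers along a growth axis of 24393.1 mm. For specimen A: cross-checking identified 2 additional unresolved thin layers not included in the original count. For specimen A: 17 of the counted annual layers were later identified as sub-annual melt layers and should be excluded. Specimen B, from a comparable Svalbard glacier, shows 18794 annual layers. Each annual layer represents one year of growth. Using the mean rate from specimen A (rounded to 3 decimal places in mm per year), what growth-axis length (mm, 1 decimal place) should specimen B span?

13700.8 mm

Specimen A: after corrections the count is 33489 − 17 + 2 = 33474 annual layers.
A: 24393.1 mm over 33474 years gives 24393.1 / 33474 ≈ 0.729 mm/yr.
B's length ≈ 0.729 × 18794 = 13700.8 mm.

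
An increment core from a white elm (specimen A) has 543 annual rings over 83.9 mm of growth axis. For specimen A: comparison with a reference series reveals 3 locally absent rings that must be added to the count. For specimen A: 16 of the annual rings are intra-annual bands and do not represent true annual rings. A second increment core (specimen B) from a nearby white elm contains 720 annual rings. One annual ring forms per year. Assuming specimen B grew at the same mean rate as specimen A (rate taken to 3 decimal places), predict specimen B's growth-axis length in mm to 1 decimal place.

Specimen A: true annual ring count = 543 − 16 + 3 = 530.
A: 83.9 mm over 530 years gives 83.9 / 530 ≈ 0.158 mm/year.
B's length ≈ 0.158 × 720 = 113.8 mm.

113.8 mm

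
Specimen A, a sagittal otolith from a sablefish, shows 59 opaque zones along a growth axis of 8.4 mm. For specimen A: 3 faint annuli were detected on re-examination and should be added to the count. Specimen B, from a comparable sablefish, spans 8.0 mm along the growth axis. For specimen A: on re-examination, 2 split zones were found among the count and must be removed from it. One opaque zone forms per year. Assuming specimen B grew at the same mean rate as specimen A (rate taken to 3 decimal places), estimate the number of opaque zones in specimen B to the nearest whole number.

57 opaque zones

Specimen A: correcting the raw count gives 59 − 2 + 3 = 60 true opaque zones.
A: 8.4 mm over 60 years gives 8.4 / 60 ≈ 0.140 mm/year.
B spans 8.0 / 0.140 = 57.14 years ≈ 57 opaque zones.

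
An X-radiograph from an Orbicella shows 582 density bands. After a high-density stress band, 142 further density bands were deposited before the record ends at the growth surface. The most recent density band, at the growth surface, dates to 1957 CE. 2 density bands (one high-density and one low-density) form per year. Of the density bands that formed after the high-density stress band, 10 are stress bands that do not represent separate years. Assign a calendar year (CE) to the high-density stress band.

142 density bands formed after the high-density stress band.
Excluding 10 false density bands: 142 − 10 = 132.
Dividing by 2 density bands per year: 132 / 2 = 66 years.
The density band at the growth surface is 1957 CE, so the high-density stress band dates to 1957 − 66 = 1891 CE.

1891 CE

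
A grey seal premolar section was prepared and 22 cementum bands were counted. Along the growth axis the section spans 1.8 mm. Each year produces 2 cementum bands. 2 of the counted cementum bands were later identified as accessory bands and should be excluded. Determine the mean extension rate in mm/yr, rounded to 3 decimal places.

0.180 mm/yr

Adjusted count: 22 − 2 = 20 cementum bands.
With 2 cementum bands per year, 20 / 2 = 10 years.
1.8 mm over 10 years gives 1.8 / 10 ≈ 0.180 mm/yr.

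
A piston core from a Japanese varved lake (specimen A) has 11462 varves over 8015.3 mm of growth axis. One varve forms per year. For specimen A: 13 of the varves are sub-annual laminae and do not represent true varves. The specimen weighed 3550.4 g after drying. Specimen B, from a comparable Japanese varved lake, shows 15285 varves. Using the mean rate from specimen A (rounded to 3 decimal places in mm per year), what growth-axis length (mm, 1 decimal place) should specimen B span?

10699.5 mm

Specimen A: adjusted count: 11462 − 13 = 11449 varves.
A: Mean rate = 8015.3 mm / 11449 years ≈ 0.700 mm per year.
B's length ≈ 0.700 × 15285 = 10699.5 mm.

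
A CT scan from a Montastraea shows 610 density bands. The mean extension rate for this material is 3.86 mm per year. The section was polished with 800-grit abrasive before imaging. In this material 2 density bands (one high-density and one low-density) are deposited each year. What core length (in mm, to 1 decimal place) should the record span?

1177.3 mm

Dividing by 2 density bands per year: 610 / 2 = 305 years.
Predicted length = 3.86 mm/year × 305 years = 1177.3 mm.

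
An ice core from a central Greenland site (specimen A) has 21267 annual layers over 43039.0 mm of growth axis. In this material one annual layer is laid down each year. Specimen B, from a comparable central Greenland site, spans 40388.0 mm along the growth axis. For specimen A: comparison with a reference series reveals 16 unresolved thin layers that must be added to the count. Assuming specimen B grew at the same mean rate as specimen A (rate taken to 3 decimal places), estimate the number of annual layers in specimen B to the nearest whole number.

Specimen A: after corrections the count is 21267 + 16 = 21283 annual layers.
A: 43039.0 mm over 21283 years gives 43039.0 / 21283 ≈ 2.022 mm per year.
B spans 40388.0 / 2.022 = 19974.28 years ≈ 19974 annual layers.

19974 annual layers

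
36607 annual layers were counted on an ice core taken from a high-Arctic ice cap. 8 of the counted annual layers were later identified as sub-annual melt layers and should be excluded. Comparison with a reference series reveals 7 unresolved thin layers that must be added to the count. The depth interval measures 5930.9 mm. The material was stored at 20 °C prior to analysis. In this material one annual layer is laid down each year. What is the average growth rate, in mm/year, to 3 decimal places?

0.162 mm/year

Adjusted count: 36607 − 8 + 7 = 36606 annual layers.
5930.9 mm over 36606 years gives 5930.9 / 36606 ≈ 0.162 mm/year.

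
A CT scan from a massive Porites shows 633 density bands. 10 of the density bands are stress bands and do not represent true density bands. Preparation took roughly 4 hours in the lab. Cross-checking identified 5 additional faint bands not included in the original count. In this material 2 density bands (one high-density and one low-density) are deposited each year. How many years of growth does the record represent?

Adjusted count: 633 − 10 + 5 = 628 density bands.
With 2 density bands per year, 628 / 2 = 314 years.

314 yr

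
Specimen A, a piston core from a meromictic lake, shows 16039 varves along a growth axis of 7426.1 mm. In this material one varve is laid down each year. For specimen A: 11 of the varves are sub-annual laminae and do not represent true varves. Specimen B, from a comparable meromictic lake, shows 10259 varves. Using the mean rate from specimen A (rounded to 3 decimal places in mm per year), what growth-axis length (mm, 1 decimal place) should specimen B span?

4749.9 mm

Specimen A: correcting the raw count gives 16039 − 11 = 16028 true varves.
A: Extension rate ≈ 7426.1 / 16028 = 0.463 mm per year.
Length of B = 0.463 × 10259 = 4749.9 mm.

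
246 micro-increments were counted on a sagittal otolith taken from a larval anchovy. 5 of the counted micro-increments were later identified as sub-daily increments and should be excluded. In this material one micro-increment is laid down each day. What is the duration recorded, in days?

After corrections the count is 246 − 5 = 241 micro-increments.
One micro-increment per day makes the duration 241 days.

241 days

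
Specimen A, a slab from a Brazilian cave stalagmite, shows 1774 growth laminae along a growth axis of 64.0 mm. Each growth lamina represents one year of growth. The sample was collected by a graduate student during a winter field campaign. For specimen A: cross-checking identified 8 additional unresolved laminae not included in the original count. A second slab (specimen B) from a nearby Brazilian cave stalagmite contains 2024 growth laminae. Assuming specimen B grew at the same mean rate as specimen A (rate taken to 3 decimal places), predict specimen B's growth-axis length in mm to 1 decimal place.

Specimen A: true growth lamina count = 1774 + 8 = 1782.
A: Mean rate = 64.0 mm / 1782 years ≈ 0.036 mm per year.
B's length ≈ 0.036 × 2024 = 72.9 mm.

72.9 mm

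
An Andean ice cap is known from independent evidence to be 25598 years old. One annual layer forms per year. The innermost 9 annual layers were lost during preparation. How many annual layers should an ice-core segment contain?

One annual layer per year gives 25598 annual layers over 25598 years.
Subtracting the 9 annual layers not captured gives 25598 − 9 = 25589 annual layers in the record.

25589 annual layers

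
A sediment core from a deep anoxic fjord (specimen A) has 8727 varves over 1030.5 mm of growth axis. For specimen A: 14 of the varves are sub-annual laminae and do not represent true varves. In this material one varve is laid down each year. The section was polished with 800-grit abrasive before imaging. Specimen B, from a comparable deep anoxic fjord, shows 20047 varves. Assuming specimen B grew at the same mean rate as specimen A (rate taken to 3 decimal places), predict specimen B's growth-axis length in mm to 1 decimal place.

Specimen A: correcting the raw count gives 8727 − 14 = 8713 true varves.
A: 1030.5 mm over 8713 years gives 1030.5 / 8713 ≈ 0.118 mm/year.
For B, 0.118 mm/year × 20047 years = 2365.5 mm.

2365.5 mm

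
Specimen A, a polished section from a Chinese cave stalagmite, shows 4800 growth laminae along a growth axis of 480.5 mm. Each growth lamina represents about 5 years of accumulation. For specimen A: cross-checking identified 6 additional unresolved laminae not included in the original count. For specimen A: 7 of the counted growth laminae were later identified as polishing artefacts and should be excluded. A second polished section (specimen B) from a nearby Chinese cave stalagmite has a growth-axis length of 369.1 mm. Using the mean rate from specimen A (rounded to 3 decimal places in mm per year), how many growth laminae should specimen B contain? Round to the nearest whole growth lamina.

Specimen A: after corrections the count is 4800 − 7 + 6 = 4799 growth laminae.
Specimen A: multiplying by 5 years per growth lamina: 4799 × 5 = 23995 years.
A: 480.5 mm over 23995 years gives 480.5 / 23995 ≈ 0.020 mm/yr.
Specimen B: 369.1 mm / 0.020 mm per year = 18455.00 years; at 5 years per growth lamina that is 18455.00 / 5 ≈ 3691 growth laminae.

3691 growth laminae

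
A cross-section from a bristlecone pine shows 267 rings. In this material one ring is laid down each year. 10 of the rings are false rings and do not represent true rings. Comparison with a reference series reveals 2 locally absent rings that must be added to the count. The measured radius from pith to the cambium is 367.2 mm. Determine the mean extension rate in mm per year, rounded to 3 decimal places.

After corrections the count is 267 − 10 + 2 = 259 rings.
Extension rate ≈ 367.2 / 259 = 1.418 mm per year.

1.418 mm per year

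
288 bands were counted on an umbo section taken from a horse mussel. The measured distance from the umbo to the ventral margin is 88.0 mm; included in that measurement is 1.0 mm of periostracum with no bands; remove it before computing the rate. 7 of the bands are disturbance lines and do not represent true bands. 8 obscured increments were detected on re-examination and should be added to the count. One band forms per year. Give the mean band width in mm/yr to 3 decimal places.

True band count = 288 − 7 + 8 = 289.
Net length = 88.0 − 1.0 = 87.0 mm.
Mean rate = 87.0 mm / 289 years ≈ 0.301 mm/yr.

0.301 mm/yr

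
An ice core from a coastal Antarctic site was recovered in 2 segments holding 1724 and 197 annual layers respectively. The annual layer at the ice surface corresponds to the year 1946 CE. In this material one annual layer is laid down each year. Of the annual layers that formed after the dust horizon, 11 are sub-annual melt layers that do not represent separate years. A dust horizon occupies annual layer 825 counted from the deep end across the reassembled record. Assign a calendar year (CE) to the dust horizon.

Total annual layers = 1724 + 197 = 1921.
Between annual layer 825 and the ice surface there are 1921 − 825 = 1096 annual layers.
1096 − 11 false = 1085 true annual layers after the dust horizon.
Counting back 1085 years from 1946 CE places the dust horizon in 1946 − 1085 = 861 CE.

861 CE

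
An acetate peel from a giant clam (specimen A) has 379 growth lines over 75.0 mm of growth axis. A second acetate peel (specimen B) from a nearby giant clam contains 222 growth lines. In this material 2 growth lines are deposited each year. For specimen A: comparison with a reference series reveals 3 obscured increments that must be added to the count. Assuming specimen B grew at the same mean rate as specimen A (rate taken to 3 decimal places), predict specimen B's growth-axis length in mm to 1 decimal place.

Specimen A: after corrections the count is 379 + 3 = 382 growth lines.
Specimen A: 382 growth lines at 2 per year is 382 / 2 = 191 years.
A: Extension rate ≈ 75.0 / 191 = 0.393 mm/yr.
Specimen B: with 2 growth lines per year, 222 / 2 = 111 years. Length of B = 0.393 × 111 = 43.6 mm.

43.6 mm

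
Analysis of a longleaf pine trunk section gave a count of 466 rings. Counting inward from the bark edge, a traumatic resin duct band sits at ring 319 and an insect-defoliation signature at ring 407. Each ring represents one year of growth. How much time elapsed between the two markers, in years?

88 years

Separation: 407 − 319 = 88 rings.
That is 88 years at one ring per year.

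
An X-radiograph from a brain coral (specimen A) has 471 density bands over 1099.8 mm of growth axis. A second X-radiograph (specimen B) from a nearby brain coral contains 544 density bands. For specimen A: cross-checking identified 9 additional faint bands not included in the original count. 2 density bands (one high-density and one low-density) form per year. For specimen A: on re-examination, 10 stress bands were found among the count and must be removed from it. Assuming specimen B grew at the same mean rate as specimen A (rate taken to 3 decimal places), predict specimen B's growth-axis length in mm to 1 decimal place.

1273.0 mm

Specimen A: after corrections the count is 471 − 10 + 9 = 470 density bands.
Specimen A: with 2 density bands per year, 470 / 2 = 235 years.
A: Mean rate = 1099.8 mm / 235 years ≈ 4.680 mm/yr.
Specimen B: with 2 density bands per year, 544 / 2 = 272 years. Length of B = 4.680 × 272 = 1273.0 mm.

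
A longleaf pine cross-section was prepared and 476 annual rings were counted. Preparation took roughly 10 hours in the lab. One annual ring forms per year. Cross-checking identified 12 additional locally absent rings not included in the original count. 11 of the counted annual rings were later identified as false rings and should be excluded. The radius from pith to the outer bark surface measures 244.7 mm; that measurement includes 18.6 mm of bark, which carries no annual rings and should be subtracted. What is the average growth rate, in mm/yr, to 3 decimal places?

0.474 mm/yr

Adjusted count: 476 − 11 + 12 = 477 annual rings.
The growth record spans 244.7 − 18.6 = 226.1 mm.
226.1 mm over 477 years gives 226.1 / 477 ≈ 0.474 mm/yr.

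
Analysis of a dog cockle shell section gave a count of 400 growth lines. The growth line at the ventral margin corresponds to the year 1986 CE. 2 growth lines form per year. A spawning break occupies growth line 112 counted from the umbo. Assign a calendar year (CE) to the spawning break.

1842 CE

400 − 112 = 288 growth lines lie beyond the spawning break toward the ventral margin.
With 2 growth lines per year, 288 / 2 = 144 years.
The growth line at the ventral margin is 1986 CE, so the spawning break dates to 1986 − 144 = 1842 CE.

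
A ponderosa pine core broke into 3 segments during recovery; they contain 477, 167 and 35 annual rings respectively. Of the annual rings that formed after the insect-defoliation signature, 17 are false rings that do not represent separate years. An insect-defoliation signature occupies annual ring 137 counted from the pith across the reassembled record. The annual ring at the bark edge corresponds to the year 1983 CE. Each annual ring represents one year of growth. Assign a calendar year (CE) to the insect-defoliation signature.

1458 CE

Total annual rings = 477 + 167 + 35 = 679.
Between annual ring 137 and the bark edge there are 679 − 137 = 542 annual rings.
Removing the 17 false annual rings leaves 542 − 17 = 525 true annual rings beyond the insect-defoliation signature.
The annual ring at the bark edge is 1983 CE, so the insect-defoliation signature dates to 1983 − 525 = 1458 CE.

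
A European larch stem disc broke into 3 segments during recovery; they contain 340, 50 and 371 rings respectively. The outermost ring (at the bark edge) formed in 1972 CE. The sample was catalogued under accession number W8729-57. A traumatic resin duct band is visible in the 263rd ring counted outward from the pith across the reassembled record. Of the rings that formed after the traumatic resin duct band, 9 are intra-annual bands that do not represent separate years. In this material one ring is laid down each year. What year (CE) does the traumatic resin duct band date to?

1483 CE

Total rings = 340 + 50 + 371 = 761.
761 − 263 = 498 rings lie beyond the traumatic resin duct band toward the bark edge.
498 − 9 false = 489 true rings after the traumatic resin duct band.
1972 − 489 = 1483 CE.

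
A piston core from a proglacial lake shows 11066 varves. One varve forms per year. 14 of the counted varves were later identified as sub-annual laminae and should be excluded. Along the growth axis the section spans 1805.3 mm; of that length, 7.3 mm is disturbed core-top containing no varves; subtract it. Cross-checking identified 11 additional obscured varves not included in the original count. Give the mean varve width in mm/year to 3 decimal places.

0.163 mm/year

True varve count = 11066 − 14 + 11 = 11063.
Net length = 1805.3 − 7.3 = 1798.0 mm.
Mean rate = 1798.0 mm / 11063 years ≈ 0.163 mm/year.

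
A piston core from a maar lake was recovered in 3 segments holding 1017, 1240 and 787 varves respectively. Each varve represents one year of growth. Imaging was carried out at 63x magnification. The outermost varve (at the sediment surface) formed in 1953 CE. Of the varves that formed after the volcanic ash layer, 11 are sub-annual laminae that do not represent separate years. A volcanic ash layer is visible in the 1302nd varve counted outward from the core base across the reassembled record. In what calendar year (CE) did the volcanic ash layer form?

Total varves = 1017 + 1240 + 787 = 3044.
Between varve 1302 and the sediment surface there are 3044 − 1302 = 1742 varves.
Removing the 11 false varves leaves 1742 − 11 = 1731 true varves beyond the volcanic ash layer.
Counting back 1731 years from 1953 CE places the volcanic ash layer in 1953 − 1731 = 222 CE.

222 CE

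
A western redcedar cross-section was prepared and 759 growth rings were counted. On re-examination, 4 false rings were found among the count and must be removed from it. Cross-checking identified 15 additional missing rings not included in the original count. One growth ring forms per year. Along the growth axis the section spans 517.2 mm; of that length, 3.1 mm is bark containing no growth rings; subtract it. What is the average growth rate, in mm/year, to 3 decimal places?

0.668 mm/year

After corrections the count is 759 − 4 + 15 = 770 growth rings.
Removing the 3.1 mm offcut leaves 517.2 − 3.1 = 514.1 mm.
514.1 mm over 770 years gives 514.1 / 770 ≈ 0.668 mm/year.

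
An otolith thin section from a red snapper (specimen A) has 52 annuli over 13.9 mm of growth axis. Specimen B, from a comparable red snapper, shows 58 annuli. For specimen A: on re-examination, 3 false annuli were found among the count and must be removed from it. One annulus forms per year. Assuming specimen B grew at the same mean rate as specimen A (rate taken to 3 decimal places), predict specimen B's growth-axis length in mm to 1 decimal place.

Specimen A: adjusted count: 52 − 3 = 49 annuli.
A: 13.9 mm over 49 years gives 13.9 / 49 ≈ 0.284 mm/year.
B's length ≈ 0.284 × 58 = 16.5 mm.

16.5 mm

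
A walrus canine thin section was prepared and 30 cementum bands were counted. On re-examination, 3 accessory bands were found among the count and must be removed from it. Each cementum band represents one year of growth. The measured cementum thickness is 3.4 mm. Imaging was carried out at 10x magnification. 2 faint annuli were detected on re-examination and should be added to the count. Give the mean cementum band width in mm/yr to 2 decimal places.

0.12 mm/yr

True cementum band count = 30 − 3 + 2 = 29.
Extension rate ≈ 3.4 / 29 = 0.12 mm/yr.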